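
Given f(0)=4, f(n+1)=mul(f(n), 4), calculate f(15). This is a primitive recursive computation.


f(0) = 4
f(1) = mul(f(0), 4) = mul(4, 4) = 16
f(2) = mul(f(1), 4) = mul(16, 4) = 64
f(3) = mul(f(2), 4) = mul(64, 4) = 256
f(4) = mul(f(3), 4) = mul(256, 4) = 1024
f(5) = mul(f(4), 4) = mul(1024, 4) = 4096
f(6) = mul(f(5), 4) = mul(4096, 4) = 16384
f(7) = mul(f(6), 4) = mul(16384, 4) = 65536
f(8) = mul(f(7), 4) = mul(65536, 4) = 262144
f(9) = mul(f(8), 4) = mul(262144, 4) = 1048576
f(10) = mul(f(9), 4) = mul(1048576, 4) = 4194304
f(11) = mul(f(10), 4) = mul(4194304, 4) = 16777216
f(12) = mul(f(11), 4) = mul(16777216, 4) = 67108864
f(13) = mul(f(12), 4) = mul(67108864, 4) = 268435456
f(14) = mul(f(13), 4) = mul(268435456, 4) = 1073741824
f(15) = mul(f(14), 4) = mul(1073741824, 4) = 4294967296


4294967296


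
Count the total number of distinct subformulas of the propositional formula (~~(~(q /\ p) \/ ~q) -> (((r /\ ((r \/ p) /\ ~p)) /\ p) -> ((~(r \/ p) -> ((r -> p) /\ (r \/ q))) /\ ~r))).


Formula: (~~(~(q /\ p) \/ ~q) -> (((r /\ ((r \/ p) /\ ~p)) /\ p) -> ((~(r \/ p) -> ((r -> p) /\ (r \/ q))) /\ ~r)))
Subformulas found:
  1. r
  2. q
  3. p
  4. ~p
  5. ~r
  6. ~q
  7. (q /\ p)
  8. (r -> p)
  9. (r \/ p)
  10. (r \/ q)
  11. ~(r \/ p)
  12. ~(q /\ p)
  13. ((r \/ p) /\ ~p)
  14. (~(q /\ p) \/ ~q)
  15. ~(~(q /\ p) \/ ~q)
  16. ~~(~(q /\ p) \/ ~q)
  17. ((r -> p) /\ (r \/ q))
  18. (r /\ ((r \/ p) /\ ~p))
  19. ((r /\ ((r \/ p) /\ ~p)) /\ p)
  20. (~(r \/ p) -> ((r -> p) /\ (r \/ q)))
  21. ((~(r \/ p) -> ((r -> p) /\ (r \/ q))) /\ ~r)
  22. (((r /\ ((r \/ p) /\ ~p)) /\ p) -> ((~(r \/ p) -> ((r -> p) /\ (r \/ q))) /\ ~r))
  23. (~~(~(q /\ p) \/ ~q) -> (((r /\ ((r \/ p) /\ ~p)) /\ p) -> ((~(r \/ p) -> ((r -> p) /\ (r \/ q))) /\ ~r)))
Total distinct subformulas = 23

23


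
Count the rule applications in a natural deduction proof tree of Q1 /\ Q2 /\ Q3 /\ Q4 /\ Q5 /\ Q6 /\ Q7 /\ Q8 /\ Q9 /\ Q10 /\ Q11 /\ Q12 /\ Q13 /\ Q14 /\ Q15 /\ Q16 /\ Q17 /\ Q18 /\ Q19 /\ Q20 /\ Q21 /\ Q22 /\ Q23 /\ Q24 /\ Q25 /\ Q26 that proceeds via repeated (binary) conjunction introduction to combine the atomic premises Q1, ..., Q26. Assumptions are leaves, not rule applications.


The target conjunction has 26 conjuncts, i.e. 25 binary /\ connectives.
Each conjunction-intro joins two pieces, so 26 atoms require 26-1 = 25 applications.
Total inference nodes = 25

25


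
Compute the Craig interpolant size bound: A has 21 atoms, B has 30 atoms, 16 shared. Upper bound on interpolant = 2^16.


Shared atoms = 16
Craig interpolant size bound = 2^16
= 65536

65536


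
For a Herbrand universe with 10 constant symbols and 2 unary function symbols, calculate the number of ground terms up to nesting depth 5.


Herbrand terms by depth:
Depth 0: 10 constants
Depth 1: 20 new terms (running total: 30)
Depth 2: 40 new terms (running total: 70)
Depth 3: 80 new terms (running total: 150)
Depth 4: 160 new terms (running total: 310)
Depth 5: 320 new terms (running total: 630)
Total distinct ground terms = 630

630


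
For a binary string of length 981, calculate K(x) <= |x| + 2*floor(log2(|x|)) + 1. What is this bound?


floor(log2(981)) = 9
2 * 9 = 18
K(x) <= 981 + 18 + 1 = 1000

1000


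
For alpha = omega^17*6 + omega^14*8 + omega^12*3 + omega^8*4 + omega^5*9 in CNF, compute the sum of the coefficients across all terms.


CNF: omega^17*6 + omega^14*8 + omega^12*3 + omega^8*4 + omega^5*9
Coefficients: 6 + 8 + 3 + 4 + 9 = 30

30


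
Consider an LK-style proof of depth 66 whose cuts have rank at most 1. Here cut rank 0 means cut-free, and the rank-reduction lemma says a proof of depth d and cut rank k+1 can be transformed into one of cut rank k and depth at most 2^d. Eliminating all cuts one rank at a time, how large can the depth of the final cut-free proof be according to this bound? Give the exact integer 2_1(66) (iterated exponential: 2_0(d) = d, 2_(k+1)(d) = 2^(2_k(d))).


Each rank reduction sends depth d to at most 2^d; cut rank r needs r reductions.
2_0(66) = 66
2_1(66) = 2^66 = 73786976294838206464
Cut-free depth bound = 73786976294838206464

73786976294838206464


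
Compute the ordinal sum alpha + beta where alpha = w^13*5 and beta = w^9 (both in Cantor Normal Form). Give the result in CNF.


Ordinal addition w^13*5 + w^9:
Leading exponent of alpha (13) > leading exponent of beta (9).
Since alpha's term has higher exponent than beta's leading term,
the sum is simply alpha followed by beta.
Result = w^13*5 + w^9

w^13*5 + w^9


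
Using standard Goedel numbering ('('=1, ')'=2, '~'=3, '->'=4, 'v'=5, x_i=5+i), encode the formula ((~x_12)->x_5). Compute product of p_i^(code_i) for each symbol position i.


Formula: ((~x_12)->x_5)
Symbol codes: [1, 1, 3, 17, 2, 4, 10, 2]
Primes: [2, 3, 5, 7, 11, 13, 17, 19]
p_1^1 = 2^1 = 2
p_2^1 = 3^1 = 3
p_3^3 = 5^3 = 125
p_4^17 = 7^17 = 232630513987207
p_5^2 = 11^2 = 121
p_6^4 = 13^4 = 28561
p_7^10 = 17^10 = 2015993900449
p_8^2 = 19^2 = 361
Product = 438816691664748273483044582997099497250

438816691664748273483044582997099497250


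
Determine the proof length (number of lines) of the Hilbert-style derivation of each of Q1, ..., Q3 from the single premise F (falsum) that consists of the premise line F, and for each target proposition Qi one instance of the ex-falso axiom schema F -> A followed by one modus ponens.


Ex falso, line by line:
- 1 premise line (F)
- 3 targets, each needing 1 axiom instance (F -> Qi) + 1 MP = 2 lines: 2 * 3 = 6
Total = 1 + 6 = 7 lines.

7


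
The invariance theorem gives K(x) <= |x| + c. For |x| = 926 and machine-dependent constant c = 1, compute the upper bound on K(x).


K(x) <= |x| + c = 926 + 1 = 927

927


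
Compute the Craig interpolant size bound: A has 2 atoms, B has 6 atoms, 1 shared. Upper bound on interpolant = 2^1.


Shared atoms = 1
Craig interpolant size bound = 2^1
= 2

2


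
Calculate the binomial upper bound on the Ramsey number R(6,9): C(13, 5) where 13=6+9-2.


R(6,9) <= C(6+9-2, 6-1) = C(13, 5)
C(13, 5) = 13! / (5! * 8!)
= 1287

1287


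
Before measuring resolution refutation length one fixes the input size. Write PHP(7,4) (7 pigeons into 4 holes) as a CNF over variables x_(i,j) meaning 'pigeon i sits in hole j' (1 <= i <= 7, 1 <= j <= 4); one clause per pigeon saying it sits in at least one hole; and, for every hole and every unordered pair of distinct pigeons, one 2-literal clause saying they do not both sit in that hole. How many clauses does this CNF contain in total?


PHP(7,4): 7 pigeons, 4 holes, 7*4 = 28 variables.
- pigeon clauses: one per pigeon -> 7 clauses
- hole clauses: 4 holes * C(7,2) = 4 * 21 -> 84 clauses
Total clauses = 7 + 84 = 91

91


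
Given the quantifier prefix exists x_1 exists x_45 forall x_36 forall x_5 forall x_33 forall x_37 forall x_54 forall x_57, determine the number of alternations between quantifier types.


Walk the prefix and count type changes:
  position 1: exists -> exists
  position 2: exists -> forall <-- alternation
  position 3: forall -> forall
  position 4: forall -> forall
  position 5: forall -> forall
  position 6: forall -> forall
  position 7: forall -> forall
Total alternations = 1

1


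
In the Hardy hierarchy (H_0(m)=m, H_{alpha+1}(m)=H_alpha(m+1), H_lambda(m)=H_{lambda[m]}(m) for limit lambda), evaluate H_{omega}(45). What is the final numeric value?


H_{omega}(45):
H_omega(m) = H_m(m) = m + m = 2m.
Result = 2 * 45 = 90

90


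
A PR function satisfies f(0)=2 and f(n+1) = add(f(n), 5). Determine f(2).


f(0) = 2
f(1) = add(f(0), 5) = add(2, 5) = 7
f(2) = add(f(1), 5) = add(7, 5) = 12


12


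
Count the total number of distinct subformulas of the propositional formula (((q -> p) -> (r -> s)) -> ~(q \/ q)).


Formula: (((q -> p) -> (r -> s)) -> ~(q \/ q))
Subformulas found:
  1. q
  2. s
  3. r
  4. p
  5. (r -> s)
  6. (q -> p)
  7. (q \/ q)
  8. ~(q \/ q)
  9. ((q -> p) -> (r -> s))
  10. (((q -> p) -> (r -> s)) -> ~(q \/ q))
Total distinct subformulas = 10

10


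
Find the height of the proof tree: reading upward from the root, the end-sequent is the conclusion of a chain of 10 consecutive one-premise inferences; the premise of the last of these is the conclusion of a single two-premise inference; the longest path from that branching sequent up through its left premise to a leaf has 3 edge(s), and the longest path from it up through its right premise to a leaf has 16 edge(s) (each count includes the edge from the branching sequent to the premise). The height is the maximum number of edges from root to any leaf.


Longest path through the left premise: 3 edges (measured from the branching sequent)
Longest path through the right premise: 16 edges
Height of the subtree rooted at the branching sequent: max(3, 16) = 16
The branching sequent sits 10 edges above the root (the chain of one-premise inferences), so height = 16 + 10 = 26

26


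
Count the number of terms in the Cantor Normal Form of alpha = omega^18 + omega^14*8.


CNF: omega^18 + omega^14*8
Count the summands separated by '+':
  term 1: omega^18
  term 2: omega^14*8
Total terms = 2

2


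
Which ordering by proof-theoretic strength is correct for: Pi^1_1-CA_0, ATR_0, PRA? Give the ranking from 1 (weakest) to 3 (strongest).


Ordering by consistency strength:
1. PRA
2. ATR_0
3. Pi^1_1-CA_0


Pi^1_1-CA_0=3, ATR_0=2, PRA=1


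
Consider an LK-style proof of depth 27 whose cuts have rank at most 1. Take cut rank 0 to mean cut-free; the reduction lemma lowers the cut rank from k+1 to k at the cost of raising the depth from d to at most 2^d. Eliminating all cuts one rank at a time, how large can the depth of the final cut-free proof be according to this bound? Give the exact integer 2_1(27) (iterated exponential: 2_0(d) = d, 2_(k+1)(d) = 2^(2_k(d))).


Each rank reduction sends depth d to at most 2^d; cut rank r needs r reductions.
2_0(27) = 27
2_1(27) = 2^27 = 134217728
Cut-free depth bound = 134217728

134217728


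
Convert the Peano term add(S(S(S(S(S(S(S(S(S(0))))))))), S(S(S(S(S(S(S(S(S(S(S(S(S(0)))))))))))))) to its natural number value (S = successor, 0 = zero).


add(S^9(0), S^13(0)):
S^9(0) = 9
S^13(0) = 13
9 + 13 = 22

22


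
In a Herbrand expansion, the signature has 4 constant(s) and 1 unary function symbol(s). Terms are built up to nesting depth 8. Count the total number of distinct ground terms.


Herbrand terms by depth:
Depth 0: 4 constants
Depth 1: 4 new terms (running total: 8)
Depth 2: 4 new terms (running total: 12)
Depth 3: 4 new terms (running total: 16)
Depth 4: 4 new terms (running total: 20)
Depth 5: 4 new terms (running total: 24)
Depth 6: 4 new terms (running total: 28)
Depth 7: 4 new terms (running total: 32)
Depth 8: 4 new terms (running total: 36)
Total distinct ground terms = 36

36


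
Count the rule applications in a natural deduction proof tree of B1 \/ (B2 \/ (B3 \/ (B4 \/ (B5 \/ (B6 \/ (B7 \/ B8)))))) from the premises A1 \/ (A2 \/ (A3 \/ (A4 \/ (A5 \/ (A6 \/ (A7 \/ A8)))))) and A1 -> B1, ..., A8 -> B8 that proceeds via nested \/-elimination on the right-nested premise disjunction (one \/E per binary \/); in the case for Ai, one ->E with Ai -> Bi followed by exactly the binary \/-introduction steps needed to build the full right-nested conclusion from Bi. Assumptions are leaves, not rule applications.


Constructive dilemma with 8 branches, all disjunctions right-nested:
- \/E: the premise has 7 binary \/, each eliminated once: 7 nodes.
- ->E: one per case (Ai with Ai -> Bi gives Bi): 8 nodes.
- \/I: in case i < n, Bi needs 1 step to form Bi \/ (B(i+1) \/ ...) and then i-1 steps to prepend B(i-1), ..., B1, i.e. i steps; in case i = n, B8 needs 7 prepend steps.
  \/I total = (1 + 2 + ... + 7) + 7 = 28 + 7 = 35 nodes.
Total = 7 + 8 + 35 = 50

50


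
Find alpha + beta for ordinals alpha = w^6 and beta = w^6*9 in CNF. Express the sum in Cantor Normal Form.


Ordinal addition w^6 + w^6*9:
Both terms have the same exponent 6.
w^e*c + w^e*d = w^e*(c+d).
Result = w^6*(1+9) = w^6*10

w^6*10


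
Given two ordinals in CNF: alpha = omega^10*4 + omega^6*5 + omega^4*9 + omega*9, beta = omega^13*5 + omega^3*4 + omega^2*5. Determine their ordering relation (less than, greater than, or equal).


Compare term by term from highest exponent:
alpha = omega^10*4 + omega^6*5 + omega^4*9 + omega*9
beta = omega^13*5 + omega^3*4 + omega^2*5
Term 1: alpha has omega^10*4, beta has omega^13*5
Term 2: alpha has omega^6*5, beta has omega^3*4
Term 3: alpha has omega^4*9, beta has omega^2*5
Term 4: alpha has omega^1*9, beta has omega^0*0
Result: alpha < beta

alpha < beta


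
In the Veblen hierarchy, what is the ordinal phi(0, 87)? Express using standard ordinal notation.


phi(0, 87):
phi(0, beta) = omega^beta by definition.
phi(0, 87) = omega^87

omega^87


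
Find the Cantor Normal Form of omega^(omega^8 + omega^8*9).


omega^(omega^8 + omega^8*9):
Both terms of the exponent have the same exponent 8, so they merge: omega^8 + omega^8*9 = omega^8*(1+9) = omega^8*10.
omega raised to a CNF ordinal is a single CNF term: Result = omega^(omega^8*10)

omega^(omega^8*10)


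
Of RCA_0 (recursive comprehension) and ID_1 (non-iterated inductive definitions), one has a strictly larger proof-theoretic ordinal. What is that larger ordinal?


Proof-theoretic ordinal of RCA_0 (recursive comprehension): omega^omega
Proof-theoretic ordinal of ID_1 (non-iterated inductive definitions): psi_0(epsilon_{Omega+1})
Comparing: omega^omega < psi_0(epsilon_{Omega+1}).
The larger ordinal is psi_0(epsilon_{Omega+1}) (from ID_1 (non-iterated inductive definitions)).

psi_0(epsilon_{Omega+1})


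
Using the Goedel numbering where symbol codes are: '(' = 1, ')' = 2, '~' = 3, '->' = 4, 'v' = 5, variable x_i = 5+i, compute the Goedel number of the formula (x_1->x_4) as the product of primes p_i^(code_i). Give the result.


Formula: (x_1->x_4)
Symbol codes: [1, 6, 4, 9, 2]
Primes: [2, 3, 5, 7, 11]
p_1^1 = 2^1 = 2
p_2^6 = 3^6 = 729
p_3^4 = 5^4 = 625
p_4^9 = 7^9 = 40353607
p_5^2 = 11^2 = 121
Product = 4449439149828750

4449439149828750


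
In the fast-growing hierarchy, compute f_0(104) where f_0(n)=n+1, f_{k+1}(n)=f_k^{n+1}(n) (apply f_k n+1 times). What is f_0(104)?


f_0(104) = 104 + 1 = 105

105


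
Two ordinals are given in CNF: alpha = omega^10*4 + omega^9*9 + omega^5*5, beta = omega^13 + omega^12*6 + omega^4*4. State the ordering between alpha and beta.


Compare term by term from highest exponent:
alpha = omega^10*4 + omega^9*9 + omega^5*5
beta = omega^13 + omega^12*6 + omega^4*4
Term 1: alpha has omega^10*4, beta has omega^13*1
Term 2: alpha has omega^9*9, beta has omega^12*6
Term 3: alpha has omega^5*5, beta has omega^4*4
Result: alpha < beta

alpha < beta


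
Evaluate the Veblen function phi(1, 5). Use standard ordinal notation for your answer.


phi(1, 5):
phi(1, beta) = epsilon_beta (the beta-th epsilon number).
phi(1, 5) = epsilon_5

epsilon_5


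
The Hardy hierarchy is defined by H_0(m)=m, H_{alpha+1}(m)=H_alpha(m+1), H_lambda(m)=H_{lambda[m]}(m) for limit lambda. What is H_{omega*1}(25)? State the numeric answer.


H_{omega*1}(25):
For the Hardy hierarchy, H_{omega*k}(n) = 2^k * n.
2^1 = 2.
2 * 25 = 50

50


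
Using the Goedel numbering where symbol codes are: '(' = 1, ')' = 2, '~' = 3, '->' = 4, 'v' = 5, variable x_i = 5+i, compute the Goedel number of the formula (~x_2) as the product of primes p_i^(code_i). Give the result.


Formula: (~x_2)
Symbol codes: [1, 3, 7, 2]
Primes: [2, 3, 5, 7]
p_1^1 = 2^1 = 2
p_2^3 = 3^3 = 27
p_3^7 = 5^7 = 78125
p_4^2 = 7^2 = 49
Product = 206718750

206718750


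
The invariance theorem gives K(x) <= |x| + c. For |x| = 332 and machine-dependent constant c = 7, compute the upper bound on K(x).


K(x) <= |x| + c = 332 + 7 = 339

339


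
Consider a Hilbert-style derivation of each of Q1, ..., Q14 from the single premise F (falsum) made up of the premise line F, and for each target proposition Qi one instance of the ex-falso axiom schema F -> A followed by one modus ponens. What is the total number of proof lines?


Ex falso, line by line:
- 1 premise line (F)
- 14 targets, each needing 1 axiom instance (F -> Qi) + 1 MP = 2 lines: 2 * 14 = 28
Total = 1 + 28 = 29 lines.

29


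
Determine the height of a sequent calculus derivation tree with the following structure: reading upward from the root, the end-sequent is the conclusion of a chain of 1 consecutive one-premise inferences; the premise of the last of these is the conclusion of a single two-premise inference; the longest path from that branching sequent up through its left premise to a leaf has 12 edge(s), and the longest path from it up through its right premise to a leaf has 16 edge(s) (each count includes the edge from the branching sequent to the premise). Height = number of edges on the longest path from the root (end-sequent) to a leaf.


Longest path through the left premise: 12 edges (measured from the branching sequent)
Longest path through the right premise: 16 edges
Height of the subtree rooted at the branching sequent: max(12, 16) = 16
The branching sequent sits 1 edges above the root (the chain of one-premise inferences), so height = 16 + 1 = 17

17


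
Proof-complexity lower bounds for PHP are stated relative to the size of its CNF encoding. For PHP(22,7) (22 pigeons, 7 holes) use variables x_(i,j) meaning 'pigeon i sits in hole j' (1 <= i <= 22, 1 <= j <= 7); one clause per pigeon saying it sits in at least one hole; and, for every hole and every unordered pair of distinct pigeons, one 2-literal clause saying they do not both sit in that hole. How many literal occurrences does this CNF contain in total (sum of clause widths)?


PHP(22,7): 22 pigeons, 7 holes, 22*7 = 154 variables.
- pigeon clauses: one per pigeon -> 22 clauses of width 7 -> 154 literals
- hole clauses: 7 holes * C(22,2) = 7 * 231 -> 1617 clauses of width 2 -> 3234 literals
Total literal occurrences = 154 + 3234 = 3388

3388


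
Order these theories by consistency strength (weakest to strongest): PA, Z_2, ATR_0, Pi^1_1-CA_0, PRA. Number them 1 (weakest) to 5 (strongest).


Ordering by consistency strength:
1. PRA
2. PA
3. ATR_0
4. Pi^1_1-CA_0
5. Z_2


PA=2, Z_2=5, ATR_0=3, Pi^1_1-CA_0=4, PRA=1


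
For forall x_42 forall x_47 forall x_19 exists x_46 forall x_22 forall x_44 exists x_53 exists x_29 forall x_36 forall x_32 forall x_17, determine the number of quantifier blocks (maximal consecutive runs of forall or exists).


Alternations = 4.
Blocks = alternations + 1 = 5

5


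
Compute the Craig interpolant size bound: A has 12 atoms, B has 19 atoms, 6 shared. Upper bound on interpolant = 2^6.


Shared atoms = 6
Craig interpolant size bound = 2^6
= 64

64


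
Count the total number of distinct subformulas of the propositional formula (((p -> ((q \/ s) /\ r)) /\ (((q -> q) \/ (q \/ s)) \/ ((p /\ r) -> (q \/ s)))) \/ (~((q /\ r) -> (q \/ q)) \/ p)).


Formula: (((p -> ((q \/ s) /\ r)) /\ (((q -> q) \/ (q \/ s)) \/ ((p /\ r) -> (q \/ s)))) \/ (~((q /\ r) -> (q \/ q)) \/ p))
Subformulas found:
  1. r
  2. q
  3. s
  4. p
  5. (q /\ r)
  6. (p /\ r)
  7. (q -> q)
  8. (q \/ s)
  9. (q \/ q)
  10. ((q \/ s) /\ r)
  11. ((q /\ r) -> (q \/ q))
  12. ((p /\ r) -> (q \/ s))
  13. (p -> ((q \/ s) /\ r))
  14. ((q -> q) \/ (q \/ s))
  15. ~((q /\ r) -> (q \/ q))
  16. (~((q /\ r) -> (q \/ q)) \/ p)
  17. (((q -> q) \/ (q \/ s)) \/ ((p /\ r) -> (q \/ s)))
  18. ((p -> ((q \/ s) /\ r)) /\ (((q -> q) \/ (q \/ s)) \/ ((p /\ r) -> (q \/ s))))
  19. (((p -> ((q \/ s) /\ r)) /\ (((q -> q) \/ (q \/ s)) \/ ((p /\ r) -> (q \/ s)))) \/ (~((q /\ r) -> (q \/ q)) \/ p))
Total distinct subformulas = 19

19


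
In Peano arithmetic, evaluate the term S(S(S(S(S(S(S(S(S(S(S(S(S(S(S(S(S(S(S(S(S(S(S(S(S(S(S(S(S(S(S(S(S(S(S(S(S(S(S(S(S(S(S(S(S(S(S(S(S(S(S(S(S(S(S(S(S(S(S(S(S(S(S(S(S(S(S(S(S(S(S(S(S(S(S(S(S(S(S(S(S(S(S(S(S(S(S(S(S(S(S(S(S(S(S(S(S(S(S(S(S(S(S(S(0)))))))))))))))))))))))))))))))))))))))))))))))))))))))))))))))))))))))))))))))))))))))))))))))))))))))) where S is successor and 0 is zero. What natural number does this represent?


Counting successors applied to 0:
104 applications of S to 0 = 104

104


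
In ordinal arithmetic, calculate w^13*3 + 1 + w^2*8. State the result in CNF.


Ordinal addition (w^13*3 + 1) + w^2*8:
alpha's leading term has exponent 13 > beta's exponent 2, so it survives.
alpha's tail term has exponent 0 < beta's exponent 2, so it is absorbed by beta.
In ordinal addition, any term followed by a strictly larger-exponent term is absorbed.
Result = w^13*3 + w^2*8

w^13*3 + w^2*8


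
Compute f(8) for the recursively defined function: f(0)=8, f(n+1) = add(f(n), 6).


f(0) = 8
f(1) = add(f(0), 6) = add(8, 6) = 14
f(2) = add(f(1), 6) = add(14, 6) = 20
f(3) = add(f(2), 6) = add(20, 6) = 26
f(4) = add(f(3), 6) = add(26, 6) = 32
f(5) = add(f(4), 6) = add(32, 6) = 38
f(6) = add(f(5), 6) = add(38, 6) = 44
f(7) = add(f(6), 6) = add(44, 6) = 50
f(8) = add(f(7), 6) = add(50, 6) = 56


56


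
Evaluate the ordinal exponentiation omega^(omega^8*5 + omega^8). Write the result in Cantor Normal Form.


omega^(omega^8*5 + omega^8):
Both terms of the exponent have the same exponent 8, so they merge: omega^8*5 + omega^8 = omega^8*(5+1) = omega^8*6.
omega raised to a CNF ordinal is a single CNF term: Result = omega^(omega^8*6)

omega^(omega^8*6)


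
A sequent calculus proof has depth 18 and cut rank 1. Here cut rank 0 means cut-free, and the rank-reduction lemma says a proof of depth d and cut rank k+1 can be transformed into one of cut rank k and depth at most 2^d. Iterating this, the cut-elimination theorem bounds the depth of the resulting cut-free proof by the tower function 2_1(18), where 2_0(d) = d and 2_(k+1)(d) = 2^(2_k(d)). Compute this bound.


Each rank reduction sends depth d to at most 2^d; cut rank r needs r reductions.
2_0(18) = 18
2_1(18) = 2^18 = 262144
Cut-free depth bound = 262144

262144


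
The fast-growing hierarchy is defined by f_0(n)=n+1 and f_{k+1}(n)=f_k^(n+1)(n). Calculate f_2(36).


f_2(36) = f_1^37(36)
f_1(m) = 2m + 1.
Iterating: f_1^k(n) = 2^k*(n+1) - 1.
f_2(36) = 2^37*(36+1) - 1 = 137438953472*37 - 1 = 5085241278463

5085241278463


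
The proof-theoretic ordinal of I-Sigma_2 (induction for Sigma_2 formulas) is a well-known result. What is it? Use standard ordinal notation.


The proof-theoretic ordinal of I-Sigma_2 (induction for Sigma_2 formulas) is a standard result in ordinal analysis.
This ordinal is the supremum of order types of primitive recursive well-orderings
that the theory can prove to be well-ordered.
For I-Sigma_2 (induction for Sigma_2 formulas), the proof-theoretic ordinal is omega^(omega^omega).

omega^(omega^omega)


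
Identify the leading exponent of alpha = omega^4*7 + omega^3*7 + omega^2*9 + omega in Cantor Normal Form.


CNF: omega^4*7 + omega^3*7 + omega^2*9 + omega
The leading term is omega^4*7, which has exponent 4.

4


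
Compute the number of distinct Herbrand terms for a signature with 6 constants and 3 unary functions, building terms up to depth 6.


Herbrand terms by depth:
Depth 0: 6 constants
Depth 1: 18 new terms (running total: 24)
Depth 2: 54 new terms (running total: 78)
Depth 3: 162 new terms (running total: 240)
Depth 4: 486 new terms (running total: 726)
Depth 5: 1458 new terms (running total: 2184)
Depth 6: 4374 new terms (running total: 6558)
Total distinct ground terms = 6558

6558


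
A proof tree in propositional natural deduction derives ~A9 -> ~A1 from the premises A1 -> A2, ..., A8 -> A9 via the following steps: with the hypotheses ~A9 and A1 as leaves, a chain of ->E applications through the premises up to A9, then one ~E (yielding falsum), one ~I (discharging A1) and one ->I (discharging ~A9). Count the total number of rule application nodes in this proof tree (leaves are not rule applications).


From hypothesis A1, 8 ->E steps along the 8 premises yield A9.
~E with hypothesis ~A9 gives falsum (1 node); ~I discharging A1 gives ~A1 (1 node); ->I discharging ~A9 gives the goal (1 node).
Total = 8 + 3 = 11 inference nodes.

11


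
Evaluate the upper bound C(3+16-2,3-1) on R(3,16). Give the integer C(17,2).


R(3,16) <= C(3+16-2, 3-1) = C(17, 2)
C(17, 2) = 17! / (2! * 15!)
= 136

136


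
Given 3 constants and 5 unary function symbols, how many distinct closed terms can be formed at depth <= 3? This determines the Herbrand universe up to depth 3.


Herbrand terms by depth:
Depth 0: 3 constants
Depth 1: 15 new terms (running total: 18)
Depth 2: 75 new terms (running total: 93)
Depth 3: 375 new terms (running total: 468)
Total distinct ground terms = 468

468


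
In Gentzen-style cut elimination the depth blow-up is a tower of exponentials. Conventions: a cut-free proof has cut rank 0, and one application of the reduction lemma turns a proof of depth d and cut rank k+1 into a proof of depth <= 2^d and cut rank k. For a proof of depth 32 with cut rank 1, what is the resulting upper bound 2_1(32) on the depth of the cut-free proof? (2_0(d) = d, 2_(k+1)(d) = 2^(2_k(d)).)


Each rank reduction sends depth d to at most 2^d; cut rank r needs r reductions.
2_0(32) = 32
2_1(32) = 2^32 = 4294967296
Cut-free depth bound = 4294967296

4294967296


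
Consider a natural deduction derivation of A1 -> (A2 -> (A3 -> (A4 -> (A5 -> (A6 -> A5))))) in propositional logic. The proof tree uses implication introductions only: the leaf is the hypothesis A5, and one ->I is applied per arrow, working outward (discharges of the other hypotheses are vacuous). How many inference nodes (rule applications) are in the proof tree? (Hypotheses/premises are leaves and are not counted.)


The formula has 6 arrows (->); its innermost consequent A5 is one of the antecedents,
so the proof starts from the hypothesis leaf A5 (not a rule application) and closes one arrow per ->I.
Building A1 -> (A2 -> (A3 -> (A4 -> (A5 -> (A6 -> A5))))) therefore takes 6 nested implication introductions.
Total inference nodes = 6

6


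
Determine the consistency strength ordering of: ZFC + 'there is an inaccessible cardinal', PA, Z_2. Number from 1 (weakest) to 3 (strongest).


Ordering by consistency strength:
1. PA
2. Z_2
3. ZFC + 'there is an inaccessible cardinal'


ZFC + 'there is an inaccessible cardinal'=3, PA=1, Z_2=2


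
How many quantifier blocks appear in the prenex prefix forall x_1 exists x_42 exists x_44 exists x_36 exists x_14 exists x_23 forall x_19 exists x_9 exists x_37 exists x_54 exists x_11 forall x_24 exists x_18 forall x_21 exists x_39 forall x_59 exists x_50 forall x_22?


Alternations = 10.
Blocks = alternations + 1 = 11

11


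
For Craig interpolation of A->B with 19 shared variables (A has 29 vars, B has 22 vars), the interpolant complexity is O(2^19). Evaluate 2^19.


Shared atoms = 19
Craig interpolant size bound = 2^19
= 524288

524288


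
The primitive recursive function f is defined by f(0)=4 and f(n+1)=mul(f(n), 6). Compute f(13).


f(0) = 4
f(1) = mul(f(0), 6) = mul(4, 6) = 24
f(2) = mul(f(1), 6) = mul(24, 6) = 144
f(3) = mul(f(2), 6) = mul(144, 6) = 864
f(4) = mul(f(3), 6) = mul(864, 6) = 5184
f(5) = mul(f(4), 6) = mul(5184, 6) = 31104
f(6) = mul(f(5), 6) = mul(31104, 6) = 186624
f(7) = mul(f(6), 6) = mul(186624, 6) = 1119744
f(8) = mul(f(7), 6) = mul(1119744, 6) = 6718464
f(9) = mul(f(8), 6) = mul(6718464, 6) = 40310784
f(10) = mul(f(9), 6) = mul(40310784, 6) = 241864704
f(11) = mul(f(10), 6) = mul(241864704, 6) = 1451188224
f(12) = mul(f(11), 6) = mul(1451188224, 6) = 8707129344
f(13) = mul(f(12), 6) = mul(8707129344, 6) = 52242776064


52242776064


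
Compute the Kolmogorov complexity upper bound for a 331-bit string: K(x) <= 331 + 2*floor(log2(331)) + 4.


floor(log2(331)) = 8
2 * 8 = 16
K(x) <= 331 + 16 + 4 = 351

351


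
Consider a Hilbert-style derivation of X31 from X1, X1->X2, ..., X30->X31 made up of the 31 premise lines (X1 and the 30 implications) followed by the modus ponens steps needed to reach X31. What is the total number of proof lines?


We have 31 premise lines: X1 and 30 implications.
Each implication is detached once by MP, giving 30 MP lines.
31 premise lines + 30 MP lines = 61 total lines.

61


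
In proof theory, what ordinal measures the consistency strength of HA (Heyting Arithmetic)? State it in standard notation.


The proof-theoretic ordinal of HA (Heyting Arithmetic) is a standard result in ordinal analysis.
This ordinal is the supremum of order types of primitive recursive well-orderings
that the theory can prove to be well-ordered.
For HA (Heyting Arithmetic), the proof-theoretic ordinal is epsilon_0.

epsilon_0


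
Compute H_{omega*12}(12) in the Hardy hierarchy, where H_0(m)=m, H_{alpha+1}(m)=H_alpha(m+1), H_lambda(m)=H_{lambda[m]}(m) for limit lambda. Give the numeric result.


H_{omega*12}(12):
For the Hardy hierarchy, H_{omega*k}(n) = 2^k * n.
2^12 = 4096.
4096 * 12 = 49152

49152


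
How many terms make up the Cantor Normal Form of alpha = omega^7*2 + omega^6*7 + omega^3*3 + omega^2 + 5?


CNF: omega^7*2 + omega^6*7 + omega^3*3 + omega^2 + 5
Count the summands separated by '+':
  term 1: omega^7*2
  term 2: omega^6*7
  term 3: omega^3*3
  term 4: omega^2
  term 5: 5
Total terms = 5

5


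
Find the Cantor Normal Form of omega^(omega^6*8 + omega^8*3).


omega^(omega^6*8 + omega^8*3):
In ordinal addition a term is absorbed by a following term of strictly larger exponent: 6 < 8, so omega^6*8 + omega^8*3 = omega^8*3.
omega raised to a CNF ordinal is a single CNF term: Result = omega^(omega^8*3)

omega^(omega^8*3)


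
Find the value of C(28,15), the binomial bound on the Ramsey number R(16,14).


R(16,14) <= C(16+14-2, 16-1) = C(28, 15)
C(28, 15) = 28! / (15! * 13!)
= 37442160

37442160


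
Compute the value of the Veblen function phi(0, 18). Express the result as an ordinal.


phi(0, 18):
phi(0, beta) = omega^beta by definition.
phi(0, 18) = omega^18

omega^18


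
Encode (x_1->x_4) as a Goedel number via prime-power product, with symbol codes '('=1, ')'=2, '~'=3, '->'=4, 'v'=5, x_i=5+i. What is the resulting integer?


Formula: (x_1->x_4)
Symbol codes: [1, 6, 4, 9, 2]
Primes: [2, 3, 5, 7, 11]
p_1^1 = 2^1 = 2
p_2^6 = 3^6 = 729
p_3^4 = 5^4 = 625
p_4^9 = 7^9 = 40353607
p_5^2 = 11^2 = 121
Product = 4449439149828750

4449439149828750


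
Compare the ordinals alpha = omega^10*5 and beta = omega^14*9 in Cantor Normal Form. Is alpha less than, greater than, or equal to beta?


Compare term by term from highest exponent:
alpha = omega^10*5
beta = omega^14*9
Term 1: alpha has omega^10*5, beta has omega^14*9
Result: alpha < beta

alpha < beta


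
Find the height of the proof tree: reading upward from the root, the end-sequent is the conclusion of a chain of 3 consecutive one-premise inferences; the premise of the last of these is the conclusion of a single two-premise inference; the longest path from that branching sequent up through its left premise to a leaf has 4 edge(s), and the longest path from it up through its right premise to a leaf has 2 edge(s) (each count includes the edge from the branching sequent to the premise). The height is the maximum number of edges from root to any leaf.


Longest path through the left premise: 4 edges (measured from the branching sequent)
Longest path through the right premise: 2 edges
Height of the subtree rooted at the branching sequent: max(4, 2) = 4
The branching sequent sits 3 edges above the root (the chain of one-premise inferences), so height = 4 + 3 = 7

7


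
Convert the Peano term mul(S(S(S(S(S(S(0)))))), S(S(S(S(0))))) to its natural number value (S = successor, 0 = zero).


mul(S^6(0), S^4(0)):
S^6(0) = 6
S^4(0) = 4
6 * 4 = 24

24


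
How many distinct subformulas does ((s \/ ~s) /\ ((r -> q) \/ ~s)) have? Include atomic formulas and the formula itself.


Formula: ((s \/ ~s) /\ ((r -> q) \/ ~s))
Subformulas found:
  1. q
  2. s
  3. r
  4. ~s
  5. (r -> q)
  6. (s \/ ~s)
  7. ((r -> q) \/ ~s)
  8. ((s \/ ~s) /\ ((r -> q) \/ ~s))
Total distinct subformulas = 8

8


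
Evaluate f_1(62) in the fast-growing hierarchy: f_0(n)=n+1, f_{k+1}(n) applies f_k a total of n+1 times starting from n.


f_1(62) = f_0^63(62)
f_0 adds 1 each time, applied 63 times.
f_1(62) = 62 + 63 = 125

125


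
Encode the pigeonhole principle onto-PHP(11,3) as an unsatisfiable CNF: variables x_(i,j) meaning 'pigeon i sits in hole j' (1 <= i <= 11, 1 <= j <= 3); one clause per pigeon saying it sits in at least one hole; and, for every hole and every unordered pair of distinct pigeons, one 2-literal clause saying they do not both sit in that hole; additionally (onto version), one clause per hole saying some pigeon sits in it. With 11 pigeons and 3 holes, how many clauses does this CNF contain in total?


onto-PHP(11,3): 11 pigeons, 3 holes, 11*3 = 33 variables.
- pigeon clauses: one per pigeon -> 11 clauses
- hole clauses: 3 holes * C(11,2) = 3 * 55 -> 165 clauses
- onto clauses: one per hole -> 3 clauses
Total clauses = 11 + 165 + 3 = 179

179


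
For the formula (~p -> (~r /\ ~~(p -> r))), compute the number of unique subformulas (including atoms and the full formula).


Formula: (~p -> (~r /\ ~~(p -> r)))
Subformulas found:
  1. r
  2. p
  3. ~p
  4. ~r
  5. (p -> r)
  6. ~(p -> r)
  7. ~~(p -> r)
  8. (~r /\ ~~(p -> r))
  9. (~p -> (~r /\ ~~(p -> r)))
Total distinct subformulas = 9

9


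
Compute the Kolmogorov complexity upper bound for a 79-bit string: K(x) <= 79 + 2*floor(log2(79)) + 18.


floor(log2(79)) = 6
2 * 6 = 12
K(x) <= 79 + 12 + 18 = 109

109


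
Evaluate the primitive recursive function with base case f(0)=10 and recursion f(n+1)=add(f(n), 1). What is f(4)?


f(0) = 10
f(1) = add(f(0), 1) = add(10, 1) = 11
f(2) = add(f(1), 1) = add(11, 1) = 12
f(3) = add(f(2), 1) = add(12, 1) = 13
f(4) = add(f(3), 1) = add(13, 1) = 14


14


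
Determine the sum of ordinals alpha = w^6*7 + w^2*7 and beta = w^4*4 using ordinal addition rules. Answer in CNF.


Ordinal addition (w^6*7 + w^2*7) + w^4*4:
alpha's leading term has exponent 6 > beta's exponent 4, so it survives.
alpha's tail term has exponent 2 < beta's exponent 4, so it is absorbed by beta.
In ordinal addition, any term followed by a strictly larger-exponent term is absorbed.
Result = w^6*7 + w^4*4

w^6*7 + w^4*4


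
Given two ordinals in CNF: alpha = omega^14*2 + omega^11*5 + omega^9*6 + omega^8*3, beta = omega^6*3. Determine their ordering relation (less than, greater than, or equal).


Compare term by term from highest exponent:
alpha = omega^14*2 + omega^11*5 + omega^9*6 + omega^8*3
beta = omega^6*3
Term 1: alpha has omega^14*2, beta has omega^6*3
Term 2: alpha has omega^11*5, beta has omega^0*0
Term 3: alpha has omega^9*6, beta has omega^0*0
Term 4: alpha has omega^8*3, beta has omega^0*0
Result: alpha > beta

alpha > beta


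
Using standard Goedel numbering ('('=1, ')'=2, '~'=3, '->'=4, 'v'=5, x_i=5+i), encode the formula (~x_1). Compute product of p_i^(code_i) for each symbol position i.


Formula: (~x_1)
Symbol codes: [1, 3, 6, 2]
Primes: [2, 3, 5, 7]
p_1^1 = 2^1 = 2
p_2^3 = 3^3 = 27
p_3^6 = 5^6 = 15625
p_4^2 = 7^2 = 49
Product = 41343750

41343750


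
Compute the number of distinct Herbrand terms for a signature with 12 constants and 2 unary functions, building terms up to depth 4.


Herbrand terms by depth:
Depth 0: 12 constants
Depth 1: 24 new terms (running total: 36)
Depth 2: 48 new terms (running total: 84)
Depth 3: 96 new terms (running total: 180)
Depth 4: 192 new terms (running total: 372)
Total distinct ground terms = 372

372


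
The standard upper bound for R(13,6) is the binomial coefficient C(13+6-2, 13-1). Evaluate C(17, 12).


R(13,6) <= C(13+6-2, 13-1) = C(17, 12)
C(17, 12) = 17! / (12! * 5!)
= 6188

6188


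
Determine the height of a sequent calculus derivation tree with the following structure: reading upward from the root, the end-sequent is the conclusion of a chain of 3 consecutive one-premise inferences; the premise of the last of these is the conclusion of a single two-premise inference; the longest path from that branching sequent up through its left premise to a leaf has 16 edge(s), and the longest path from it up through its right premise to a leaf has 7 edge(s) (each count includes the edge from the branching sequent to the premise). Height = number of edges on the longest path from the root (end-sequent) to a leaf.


Longest path through the left premise: 16 edges (measured from the branching sequent)
Longest path through the right premise: 7 edges
Height of the subtree rooted at the branching sequent: max(16, 7) = 16
The branching sequent sits 3 edges above the root (the chain of one-premise inferences), so height = 16 + 3 = 19

19


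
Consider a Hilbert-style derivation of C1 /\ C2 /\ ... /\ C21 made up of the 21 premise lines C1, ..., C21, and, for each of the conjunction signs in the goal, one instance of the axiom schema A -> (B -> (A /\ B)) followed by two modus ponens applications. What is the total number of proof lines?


Conjoining 21 premises:
- 21 premise lines
- the goal has 20 conjunction signs; each costs 1 axiom instance + 2 MP = 3 lines: 3 * 20 = 60
Total = 21 + 60 = 81 lines.

81


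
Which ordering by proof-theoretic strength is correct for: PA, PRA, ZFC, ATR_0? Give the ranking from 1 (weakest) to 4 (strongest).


Ordering by consistency strength:
1. PRA
2. PA
3. ATR_0
4. ZFC


PA=2, PRA=1, ZFC=4, ATR_0=3


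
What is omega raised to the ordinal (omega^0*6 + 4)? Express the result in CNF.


omega^(omega^0*6 + 4):
omega^0 = 1, so the exponent is 6 + 4 = 10 (finite ordinal addition).
Result = omega^10, already a single CNF term.

omega^10


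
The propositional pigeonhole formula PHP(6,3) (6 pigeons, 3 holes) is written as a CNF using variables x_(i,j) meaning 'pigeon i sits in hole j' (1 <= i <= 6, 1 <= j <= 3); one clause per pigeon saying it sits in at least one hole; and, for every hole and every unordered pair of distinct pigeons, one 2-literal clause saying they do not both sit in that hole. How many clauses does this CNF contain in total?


PHP(6,3): 6 pigeons, 3 holes, 6*3 = 18 variables.
- pigeon clauses: one per pigeon -> 6 clauses
- hole clauses: 3 holes * C(6,2) = 3 * 15 -> 45 clauses
Total clauses = 6 + 45 = 51

51


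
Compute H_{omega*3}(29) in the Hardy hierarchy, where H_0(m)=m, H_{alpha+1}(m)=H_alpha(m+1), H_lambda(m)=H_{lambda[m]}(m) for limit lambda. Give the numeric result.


H_{omega*3}(29):
For the Hardy hierarchy, H_{omega*k}(n) = 2^k * n.
2^3 = 8.
8 * 29 = 232

232


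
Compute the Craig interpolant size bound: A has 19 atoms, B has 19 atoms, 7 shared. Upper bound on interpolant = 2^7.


Shared atoms = 7
Craig interpolant size bound = 2^7
= 128

128


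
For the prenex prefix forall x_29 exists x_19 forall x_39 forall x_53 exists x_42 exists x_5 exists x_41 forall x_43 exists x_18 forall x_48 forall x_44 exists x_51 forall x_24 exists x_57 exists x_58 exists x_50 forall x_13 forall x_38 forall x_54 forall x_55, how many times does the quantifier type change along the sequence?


Walk the prefix and count type changes:
  position 1: forall -> exists <-- alternation
  position 2: exists -> forall <-- alternation
  position 3: forall -> forall
  position 4: forall -> exists <-- alternation
  position 5: exists -> exists
  position 6: exists -> exists
  position 7: exists -> forall <-- alternation
  position 8: forall -> exists <-- alternation
  position 9: exists -> forall <-- alternation
  position 10: forall -> forall
  position 11: forall -> exists <-- alternation
  position 12: exists -> forall <-- alternation
  position 13: forall -> exists <-- alternation
  position 14: exists -> exists
  position 15: exists -> exists
  position 16: exists -> forall <-- alternation
  position 17: forall -> forall
  position 18: forall -> forall
  position 19: forall -> forall
Total alternations = 10

10


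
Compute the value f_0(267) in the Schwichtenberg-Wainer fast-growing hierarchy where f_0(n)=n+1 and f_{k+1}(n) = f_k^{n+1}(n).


f_0(267) = 267 + 1 = 268

268


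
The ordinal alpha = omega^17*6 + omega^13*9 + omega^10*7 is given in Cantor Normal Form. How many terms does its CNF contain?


CNF: omega^17*6 + omega^13*9 + omega^10*7
Count the summands separated by '+':
  term 1: omega^17*6
  term 2: omega^13*9
  term 3: omega^10*7
Total terms = 3

3
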